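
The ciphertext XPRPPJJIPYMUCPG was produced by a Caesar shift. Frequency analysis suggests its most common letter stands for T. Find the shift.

The most frequent ciphertext letter is P (appears 5 times).
P is position 15; T is position 19.
Shift = -4≡22.

22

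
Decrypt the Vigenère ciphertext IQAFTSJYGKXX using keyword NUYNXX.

Repeat the key across the ciphertext: NUYNXXNUYNXX
I(8)−N(13): -5≡21 → V
Q(16)−U(20): -4≡22 → W
A(0)−Y(24): -24≡2 → C
F(5)−N(13): -8≡18 → S
T(19)−X(23): -4≡22 → W
S(18)−X(23): -5≡21 → V
J(9)−N(13): -4≡22 → W
Y(24)−U(20): 4 → E
G(6)−Y(24): -18≡8 → I
K(10)−N(13): -3≡23 → X
X(23)−X(23): 0 → A
X(23)−X(23): 0 → A

VWCSWVWEIXAA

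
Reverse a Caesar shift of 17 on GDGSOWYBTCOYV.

G(6): 6−17=-11≡15 → P
D(3): 3−17=-14≡12 → M
G(6): 6−17=-11≡15 → P
S(18): 18−17=1 → B
O(14): 14−17=-3≡23 → X
W(22): 22−17=5 → F
Y(24): 24−17=7 → H
B(1): 1−17=-16≡10 → K
T(19): 19−17=2 → C
C(2): 2−17=-15≡11 → L
O(14): 14−17=-3≡23 → X
Y(24): 24−17=7 → H
V(21): 21−17=4 → E

PMPBXFHKCLXHE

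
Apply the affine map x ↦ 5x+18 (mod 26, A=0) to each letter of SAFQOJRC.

S(18): 5·18+18=108≡4 → E
A(0): 5·0+18=18 → S
F(5): 5·5+18=43≡17 → R
Q(16): 5·16+18=98≡20 → U
O(14): 5·14+18=88≡10 → K
J(9): 5·9+18=63≡11 → L
R(17): 5·17+18=103≡25 → Z
C(2): 5·2+18=28≡2 → C

ESRUKLZC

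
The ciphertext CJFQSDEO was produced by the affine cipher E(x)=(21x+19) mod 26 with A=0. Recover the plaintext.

TCILVYDB

The inverse of 21 mod 26 is 5, since 21·5=105≡1. Apply D(y)=5·(y−19) mod 26:
C(2): 5·(2−19)=-85≡19 → T
J(9): 5·(9−19)=-50≡2 → C
F(5): 5·(5−19)=-70≡8 → I
Q(16): 5·(16−19)=-15≡11 → L
S(18): 5·(18−19)=-5≡21 → V
D(3): 5·(3−19)=-80≡24 → Y
E(4): 5·(4−19)=-75≡3 → D
O(14): 5·(14−19)=-25≡1 → B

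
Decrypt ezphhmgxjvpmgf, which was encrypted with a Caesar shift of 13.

e(4): 4−13=-9≡17 → r
z(25): 25−13=12 → m
p(15): 15−13=2 → c
h(7): 7−13=-6≡20 → u
h(7): 7−13=-6≡20 → u
m(12): 12−13=-1≡25 → z
g(6): 6−13=-7≡19 → t
x(23): 23−13=10 → k
j(9): 9−13=-4≡22 → w
v(21): 21−13=8 → i
p(15): 15−13=2 → c
m(12): 12−13=-1≡25 → z
g(6): 6−13=-7≡19 → t
f(5): 5−13=-8≡18 → s

rmcuuztkwiczts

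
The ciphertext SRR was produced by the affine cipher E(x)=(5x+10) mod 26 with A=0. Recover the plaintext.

The inverse of 5 mod 26 is 21, since 5·21=105≡1. Apply D(y)=21·(y−10) mod 26:
S(18): 21·(18−10)=168≡12 → M
R(17): 21·(17−10)=147≡17 → R
R(17): 21·(17−10)=147≡17 → R

MRR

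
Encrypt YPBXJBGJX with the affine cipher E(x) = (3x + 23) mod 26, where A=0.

RQAOYAPYO

Y(24): 3·24+23=95≡17 → R
P(15): 3·15+23=68≡16 → Q
B(1): 3·1+23=26≡0 → A
X(23): 3·23+23=92≡14 → O
J(9): 3·9+23=50≡24 → Y
B(1): 3·1+23=26≡0 → A
G(6): 3·6+23=41≡15 → P
J(9): 3·9+23=50≡24 → Y
X(23): 3·23+23=92≡14 → O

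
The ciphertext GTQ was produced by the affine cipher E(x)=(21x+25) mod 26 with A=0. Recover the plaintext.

The inverse of 21 mod 26 is 5, since 21·5=105≡1. Apply D(y)=5·(y−25) mod 26:
G(6): 5·(6−25)=-95≡9 → J
T(19): 5·(19−25)=-30≡22 → W
Q(16): 5·(16−25)=-45≡7 → H

JWH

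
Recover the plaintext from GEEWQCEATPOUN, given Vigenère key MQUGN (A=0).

Repeat the key across the ciphertext: MQUGNMQUGNMQU
G(6)−M(12): -6≡20 → U
E(4)−Q(16): -12≡14 → O
E(4)−U(20): -16≡10 → K
W(22)−G(6): 16 → Q
Q(16)−N(13): 3 → D
C(2)−M(12): -10≡16 → Q
E(4)−Q(16): -12≡14 → O
A(0)−U(20): -20≡6 → G
T(19)−G(6): 13 → N
P(15)−N(13): 2 → C
O(14)−M(12): 2 → C
U(20)−Q(16): 4 → E
N(13)−U(20): -7≡19 → T

UOKQDQOGNCCET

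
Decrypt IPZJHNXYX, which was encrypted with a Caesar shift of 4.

I(8): 8−4=4 → E
P(15): 15−4=11 → L
Z(25): 25−4=21 → V
J(9): 9−4=5 → F
H(7): 7−4=3 → D
N(13): 13−4=9 → J
X(23): 23−4=19 → T
Y(24): 24−4=20 → U
X(23): 23−4=19 → T

ELVFDJTUT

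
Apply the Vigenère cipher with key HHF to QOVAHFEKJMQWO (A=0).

Repeat the key across the message: HHFHHFHHFHHFH
Q(16)+H(7): 23 → X
O(14)+H(7): 21 → V
V(21)+F(5): 26≡0 → A
A(0)+H(7): 7 → H
H(7)+H(7): 14 → O
F(5)+F(5): 10 → K
E(4)+H(7): 11 → L
K(10)+H(7): 17 → R
J(9)+F(5): 14 → O
M(12)+H(7): 19 → T
Q(16)+H(7): 23 → X
W(22)+F(5): 27≡1 → B
O(14)+H(7): 21 → V

XVAHOKLROTXBV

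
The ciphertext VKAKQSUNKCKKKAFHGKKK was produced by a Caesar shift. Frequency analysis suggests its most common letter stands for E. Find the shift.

The most frequent ciphertext letter is K (appears 9 times).
K is position 10; E is position 4.
Shift = 6.

6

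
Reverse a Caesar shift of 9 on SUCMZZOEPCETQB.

S(18): 18−9=9 → J
U(20): 20−9=11 → L
C(2): 2−9=-7≡19 → T
M(12): 12−9=3 → D
Z(25): 25−9=16 → Q
Z(25): 25−9=16 → Q
O(14): 14−9=5 → F
E(4): 4−9=-5≡21 → V
P(15): 15−9=6 → G
C(2): 2−9=-7≡19 → T
E(4): 4−9=-5≡21 → V
T(19): 19−9=10 → K
Q(16): 16−9=7 → H
B(1): 1−9=-8≡18 → S

JLTDQQFVGTVKHS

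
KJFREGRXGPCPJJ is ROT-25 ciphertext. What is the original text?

K(10): 10−25=-15≡11 → L
J(9): 9−25=-16≡10 → K
F(5): 5−25=-20≡6 → G
R(17): 17−25=-8≡18 → S
E(4): 4−25=-21≡5 → F
G(6): 6−25=-19≡7 → H
R(17): 17−25=-8≡18 → S
X(23): 23−25=-2≡24 → Y
G(6): 6−25=-19≡7 → H
P(15): 15−25=-10≡16 → Q
C(2): 2−25=-23≡3 → D
P(15): 15−25=-10≡16 → Q
J(9): 9−25=-16≡10 → K
J(9): 9−25=-16≡10 → K

LKGSFHSYHQDQKK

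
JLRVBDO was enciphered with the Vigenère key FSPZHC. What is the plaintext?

ETCWUBJ

Repeat the key across the ciphertext: FSPZHCF
J(9)−F(5): 4 → E
L(11)−S(18): -7≡19 → T
R(17)−P(15): 2 → C
V(21)−Z(25): -4≡22 → W
B(1)−H(7): -6≡20 → U
D(3)−C(2): 1 → B
O(14)−F(5): 9 → J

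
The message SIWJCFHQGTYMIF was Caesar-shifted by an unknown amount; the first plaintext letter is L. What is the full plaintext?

From the crib: S(18)−L(11)=7, so the shift is 7.
Subtract 7 from each ciphertext letter:
S(18): 18−7=11 → L
I(8): 8−7=1 → B
W(22): 22−7=15 → P
J(9): 9−7=2 → C
C(2): 2−7=-5≡21 → V
F(5): 5−7=-2≡24 → Y
H(7): 7−7=0 → A
Q(16): 16−7=9 → J
G(6): 6−7=-1≡25 → Z
T(19): 19−7=12 → M
Y(24): 24−7=17 → R
M(12): 12−7=5 → F
I(8): 8−7=1 → B
F(5): 5−7=-2≡24 → Y

LBPCVYAJZMRFBY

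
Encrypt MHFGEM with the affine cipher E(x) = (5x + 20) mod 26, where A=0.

M(12): 5·12+20=80≡2 → C
H(7): 5·7+20=55≡3 → D
F(5): 5·5+20=45≡19 → T
G(6): 5·6+20=50≡24 → Y
E(4): 5·4+20=40≡14 → O
M(12): 5·12+20=80≡2 → C

CDTYOC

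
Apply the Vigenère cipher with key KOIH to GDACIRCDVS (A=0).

QRIJSFKKFG

Repeat the key across the message: KOIHKOIHKO
G(6)+K(10): 16 → Q
D(3)+O(14): 17 → R
A(0)+I(8): 8 → I
C(2)+H(7): 9 → J
I(8)+K(10): 18 → S
R(17)+O(14): 31≡5 → F
C(2)+I(8): 10 → K
D(3)+H(7): 10 → K
V(21)+K(10): 31≡5 → F
S(18)+O(14): 32≡6 → G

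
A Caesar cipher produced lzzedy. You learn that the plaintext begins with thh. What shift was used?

18

From the crib: l(11)−t(19)=-8≡18, so the shift is 18.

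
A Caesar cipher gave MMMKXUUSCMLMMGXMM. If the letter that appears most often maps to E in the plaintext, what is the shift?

8

The most frequent ciphertext letter is M (appears 8 times).
M is position 12; E is position 4.
Shift = 8.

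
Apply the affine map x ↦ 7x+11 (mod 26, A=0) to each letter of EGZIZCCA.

E(4): 7·4+11=39≡13 → N
G(6): 7·6+11=53≡1 → B
Z(25): 7·25+11=186≡4 → E
I(8): 7·8+11=67≡15 → P
Z(25): 7·25+11=186≡4 → E
C(2): 7·2+11=25 → Z
C(2): 7·2+11=25 → Z
A(0): 7·0+11=11 → L

NBEPEZZL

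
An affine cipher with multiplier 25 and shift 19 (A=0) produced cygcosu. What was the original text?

rvnrfbz

The inverse of 25 mod 26 is 25, since 25·25=625≡1. Apply D(y)=25·(y−19) mod 26:
c(2): 25·(2−19)=-425≡17 → r
y(24): 25·(24−19)=125≡21 → v
g(6): 25·(6−19)=-325≡13 → n
c(2): 25·(2−19)=-425≡17 → r
o(14): 25·(14−19)=-125≡5 → f
s(18): 25·(18−19)=-25≡1 → b
u(20): 25·(20−19)=25 → z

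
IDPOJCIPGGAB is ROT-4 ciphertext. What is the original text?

EZLKFYELCCWX

I(8): 8−4=4 → E
D(3): 3−4=-1≡25 → Z
P(15): 15−4=11 → L
O(14): 14−4=10 → K
J(9): 9−4=5 → F
C(2): 2−4=-2≡24 → Y
I(8): 8−4=4 → E
P(15): 15−4=11 → L
G(6): 6−4=2 → C
G(6): 6−4=2 → C
A(0): 0−4=-4≡22 → W
B(1): 1−4=-3≡23 → X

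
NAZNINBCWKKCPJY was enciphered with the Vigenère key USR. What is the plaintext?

TIITQWHKFQSLVRH

Repeat the key across the ciphertext: USRUSRUSRUSRUSR
N(13)−U(20): -7≡19 → T
A(0)−S(18): -18≡8 → I
Z(25)−R(17): 8 → I
N(13)−U(20): -7≡19 → T
I(8)−S(18): -10≡16 → Q
N(13)−R(17): -4≡22 → W
B(1)−U(20): -19≡7 → H
C(2)−S(18): -16≡10 → K
W(22)−R(17): 5 → F
K(10)−U(20): -10≡16 → Q
K(10)−S(18): -8≡18 → S
C(2)−R(17): -15≡11 → L
P(15)−U(20): -5≡21 → V
J(9)−S(18): -9≡17 → R
Y(24)−R(17): 7 → H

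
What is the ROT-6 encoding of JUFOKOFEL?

J(9): 9+6=15 → P
U(20): 20+6=26≡0 → A
F(5): 5+6=11 → L
O(14): 14+6=20 → U
K(10): 10+6=16 → Q
O(14): 14+6=20 → U
F(5): 5+6=11 → L
E(4): 4+6=10 → K
L(11): 11+6=17 → R

PALUQULKR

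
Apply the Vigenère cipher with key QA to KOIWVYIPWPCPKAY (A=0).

AOYWLYYPMPSPAAO

Repeat the key across the message: QAQAQAQAQAQAQAQ
K(10)+Q(16): 26≡0 → A
O(14)+A(0): 14 → O
I(8)+Q(16): 24 → Y
W(22)+A(0): 22 → W
V(21)+Q(16): 37≡11 → L
Y(24)+A(0): 24 → Y
I(8)+Q(16): 24 → Y
P(15)+A(0): 15 → P
W(22)+Q(16): 38≡12 → M
P(15)+A(0): 15 → P
C(2)+Q(16): 18 → S
P(15)+A(0): 15 → P
K(10)+Q(16): 26≡0 → A
A(0)+A(0): 0 → A
Y(24)+Q(16): 40≡14 → O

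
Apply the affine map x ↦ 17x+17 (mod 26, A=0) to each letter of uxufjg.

tstyop

u(20): 17·20+17=357≡19 → t
x(23): 17·23+17=408≡18 → s
u(20): 17·20+17=357≡19 → t
f(5): 17·5+17=102≡24 → y
j(9): 17·9+17=170≡14 → o
g(6): 17·6+17=119≡15 → p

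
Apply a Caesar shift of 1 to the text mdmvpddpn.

m(12): 12+1=13 → n
d(3): 3+1=4 → e
m(12): 12+1=13 → n
v(21): 21+1=22 → w
p(15): 15+1=16 → q
d(3): 3+1=4 → e
d(3): 3+1=4 → e
p(15): 15+1=16 → q
n(13): 13+1=14 → o

nenwqeeqo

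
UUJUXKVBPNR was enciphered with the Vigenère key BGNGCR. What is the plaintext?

TOWOVTUVCHP

Repeat the key across the ciphertext: BGNGCRBGNGC
U(20)−B(1): 19 → T
U(20)−G(6): 14 → O
J(9)−N(13): -4≡22 → W
U(20)−G(6): 14 → O
X(23)−C(2): 21 → V
K(10)−R(17): -7≡19 → T
V(21)−B(1): 20 → U
B(1)−G(6): -5≡21 → V
P(15)−N(13): 2 → C
N(13)−G(6): 7 → H
R(17)−C(2): 15 → P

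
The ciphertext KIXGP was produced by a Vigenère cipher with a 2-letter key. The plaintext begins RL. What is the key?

Subtract each crib letter from the matching ciphertext letter (mod 26):
K(10)−R(17)=-7≡19 → T
I(8)−L(11)=-3≡23 → X

TX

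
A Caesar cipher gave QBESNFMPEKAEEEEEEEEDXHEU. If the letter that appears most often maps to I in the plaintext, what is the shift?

The most frequent ciphertext letter is E (appears 11 times).
E is position 4; I is position 8.
Shift = -4≡22.

22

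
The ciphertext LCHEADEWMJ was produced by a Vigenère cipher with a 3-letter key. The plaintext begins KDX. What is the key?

BZK

Subtract each crib letter from the matching ciphertext letter (mod 26):
L(11)−K(10)=1 → B
C(2)−D(3)=-1≡25 → Z
H(7)−X(23)=-16≡10 → K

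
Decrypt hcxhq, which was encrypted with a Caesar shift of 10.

xsnxg

h(7): 7−10=-3≡23 → x
c(2): 2−10=-8≡18 → s
x(23): 23−10=13 → n
h(7): 7−10=-3≡23 → x
q(16): 16−10=6 → g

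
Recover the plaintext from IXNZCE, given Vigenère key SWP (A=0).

QBYHGP

Repeat the key across the ciphertext: SWPSWP
I(8)−S(18): -10≡16 → Q
X(23)−W(22): 1 → B
N(13)−P(15): -2≡24 → Y
Z(25)−S(18): 7 → H
C(2)−W(22): -20≡6 → G
E(4)−P(15): -11≡15 → P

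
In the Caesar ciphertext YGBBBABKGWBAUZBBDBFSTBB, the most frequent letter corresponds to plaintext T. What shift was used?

8

The most frequent ciphertext letter is B (appears 10 times).
B is position 1; T is position 19.
Shift = -18≡8.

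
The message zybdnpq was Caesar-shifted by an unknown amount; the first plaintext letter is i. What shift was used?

From the crib: z(25)−i(8)=17, so the shift is 17.

17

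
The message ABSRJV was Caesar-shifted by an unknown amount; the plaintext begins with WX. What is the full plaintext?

From the crib: A(0)−W(22)=-22≡4, so the shift is 4.
Subtract 4 from each ciphertext letter:
A(0): 0−4=-4≡22 → W
B(1): 1−4=-3≡23 → X
S(18): 18−4=14 → O
R(17): 17−4=13 → N
J(9): 9−4=5 → F
V(21): 21−4=17 → R

WXONFR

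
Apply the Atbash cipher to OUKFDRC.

O(14) → L(11)
U(20) → F(5)
K(10) → P(15)
F(5) → U(20)
D(3) → W(22)
R(17) → I(8)
C(2) → X(23)

LFPUWIX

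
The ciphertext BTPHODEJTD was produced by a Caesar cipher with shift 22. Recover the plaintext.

B(1): 1−22=-21≡5 → F
T(19): 19−22=-3≡23 → X
P(15): 15−22=-7≡19 → T
H(7): 7−22=-15≡11 → L
O(14): 14−22=-8≡18 → S
D(3): 3−22=-19≡7 → H
E(4): 4−22=-18≡8 → I
J(9): 9−22=-13≡13 → N
T(19): 19−22=-3≡23 → X
D(3): 3−22=-19≡7 → H

FXTLSHINXH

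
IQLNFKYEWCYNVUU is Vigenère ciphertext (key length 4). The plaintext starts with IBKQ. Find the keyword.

APBX

Subtract each crib letter from the matching ciphertext letter (mod 26):
I(8)−I(8)=0 → A
Q(16)−B(1)=15 → P
L(11)−K(10)=1 → B
N(13)−Q(16)=-3≡23 → X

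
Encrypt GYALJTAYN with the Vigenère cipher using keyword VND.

Repeat the key across the message: VNDVNDVND
G(6)+V(21): 27≡1 → B
Y(24)+N(13): 37≡11 → L
A(0)+D(3): 3 → D
L(11)+V(21): 32≡6 → G
J(9)+N(13): 22 → W
T(19)+D(3): 22 → W
A(0)+V(21): 21 → V
Y(24)+N(13): 37≡11 → L
N(13)+D(3): 16 → Q

BLDGWWVLQ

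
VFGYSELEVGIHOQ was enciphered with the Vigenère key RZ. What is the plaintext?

EGPZBFUFEHRIXR

Repeat the key across the ciphertext: RZRZRZRZRZRZRZ
V(21)−R(17): 4 → E
F(5)−Z(25): -20≡6 → G
G(6)−R(17): -11≡15 → P
Y(24)−Z(25): -1≡25 → Z
S(18)−R(17): 1 → B
E(4)−Z(25): -21≡5 → F
L(11)−R(17): -6≡20 → U
E(4)−Z(25): -21≡5 → F
V(21)−R(17): 4 → E
G(6)−Z(25): -19≡7 → H
I(8)−R(17): -9≡17 → R
H(7)−Z(25): -18≡8 → I
O(14)−R(17): -3≡23 → X
Q(16)−Z(25): -9≡17 → R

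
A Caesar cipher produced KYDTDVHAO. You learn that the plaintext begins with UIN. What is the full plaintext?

From the crib: K(10)−U(20)=-10≡16, so the shift is 16.
Subtract 16 from each ciphertext letter:
K(10): 10−16=-6≡20 → U
Y(24): 24−16=8 → I
D(3): 3−16=-13≡13 → N
T(19): 19−16=3 → D
D(3): 3−16=-13≡13 → N
V(21): 21−16=5 → F
H(7): 7−16=-9≡17 → R
A(0): 0−16=-16≡10 → K
O(14): 14−16=-2≡24 → Y

UINDNFRKY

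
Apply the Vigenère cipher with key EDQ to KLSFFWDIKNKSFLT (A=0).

OOIJIMHLARNIJOJ

Repeat the key across the message: EDQEDQEDQEDQEDQ
K(10)+E(4): 14 → O
L(11)+D(3): 14 → O
S(18)+Q(16): 34≡8 → I
F(5)+E(4): 9 → J
F(5)+D(3): 8 → I
W(22)+Q(16): 38≡12 → M
D(3)+E(4): 7 → H
I(8)+D(3): 11 → L
K(10)+Q(16): 26≡0 → A
N(13)+E(4): 17 → R
K(10)+D(3): 13 → N
S(18)+Q(16): 34≡8 → I
F(5)+E(4): 9 → J
L(11)+D(3): 14 → O
T(19)+Q(16): 35≡9 → J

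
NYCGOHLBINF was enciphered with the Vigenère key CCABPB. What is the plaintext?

Repeat the key across the ciphertext: CCABPBCCABP
N(13)−C(2): 11 → L
Y(24)−C(2): 22 → W
C(2)−A(0): 2 → C
G(6)−B(1): 5 → F
O(14)−P(15): -1≡25 → Z
H(7)−B(1): 6 → G
L(11)−C(2): 9 → J
B(1)−C(2): -1≡25 → Z
I(8)−A(0): 8 → I
N(13)−B(1): 12 → M
F(5)−P(15): -10≡16 → Q

LWCFZGJZIMQ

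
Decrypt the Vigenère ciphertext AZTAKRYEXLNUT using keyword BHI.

Repeat the key across the ciphertext: BHIBHIBHIBHIB
A(0)−B(1): -1≡25 → Z
Z(25)−H(7): 18 → S
T(19)−I(8): 11 → L
A(0)−B(1): -1≡25 → Z
K(10)−H(7): 3 → D
R(17)−I(8): 9 → J
Y(24)−B(1): 23 → X
E(4)−H(7): -3≡23 → X
X(23)−I(8): 15 → P
L(11)−B(1): 10 → K
N(13)−H(7): 6 → G
U(20)−I(8): 12 → M
T(19)−B(1): 18 → S

ZSLZDJXXPKGMS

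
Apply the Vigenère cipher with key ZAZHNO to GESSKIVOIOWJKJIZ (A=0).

Repeat the key across the message: ZAZHNOZAZHNOZAZH
G(6)+Z(25): 31≡5 → F
E(4)+A(0): 4 → E
S(18)+Z(25): 43≡17 → R
S(18)+H(7): 25 → Z
K(10)+N(13): 23 → X
I(8)+O(14): 22 → W
V(21)+Z(25): 46≡20 → U
O(14)+A(0): 14 → O
I(8)+Z(25): 33≡7 → H
O(14)+H(7): 21 → V
W(22)+N(13): 35≡9 → J
J(9)+O(14): 23 → X
K(10)+Z(25): 35≡9 → J
J(9)+A(0): 9 → J
I(8)+Z(25): 33≡7 → H
Z(25)+H(7): 32≡6 → G

FERZXWUOHVJXJJHG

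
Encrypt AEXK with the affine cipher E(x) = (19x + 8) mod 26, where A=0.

IGDQ

A(0): 19·0+8=8 → I
E(4): 19·4+8=84≡6 → G
X(23): 19·23+8=445≡3 → D
K(10): 19·10+8=198≡16 → Q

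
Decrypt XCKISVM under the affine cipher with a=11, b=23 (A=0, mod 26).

ARNBJOZ

The inverse of 11 mod 26 is 19, since 11·19=209≡1. Apply D(y)=19·(y−23) mod 26:
X(23): 19·(23−23)=0 → A
C(2): 19·(2−23)=-399≡17 → R
K(10): 19·(10−23)=-247≡13 → N
I(8): 19·(8−23)=-285≡1 → B
S(18): 19·(18−23)=-95≡9 → J
V(21): 19·(21−23)=-38≡14 → O
M(12): 19·(12−23)=-209≡25 → Z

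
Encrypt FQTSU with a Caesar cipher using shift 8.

NYBAC

F(5): 5+8=13 → N
Q(16): 16+8=24 → Y
T(19): 19+8=27≡1 → B
S(18): 18+8=26≡0 → A
U(20): 20+8=28≡2 → C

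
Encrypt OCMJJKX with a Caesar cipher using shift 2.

QEOLLMZ

O(14): 14+2=16 → Q
C(2): 2+2=4 → E
M(12): 12+2=14 → O
J(9): 9+2=11 → L
J(9): 9+2=11 → L
K(10): 10+2=12 → M
X(23): 23+2=25 → Z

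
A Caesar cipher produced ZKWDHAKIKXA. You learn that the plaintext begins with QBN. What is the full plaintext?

QBNUYRBZBOR

From the crib: Z(25)−Q(16)=9, so the shift is 9.
Subtract 9 from each ciphertext letter:
Z(25): 25−9=16 → Q
K(10): 10−9=1 → B
W(22): 22−9=13 → N
D(3): 3−9=-6≡20 → U
H(7): 7−9=-2≡24 → Y
A(0): 0−9=-9≡17 → R
K(10): 10−9=1 → B
I(8): 8−9=-1≡25 → Z
K(10): 10−9=1 → B
X(23): 23−9=14 → O
A(0): 0−9=-9≡17 → R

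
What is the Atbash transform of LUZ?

OFA

L(11) → O(14)
U(20) → F(5)
Z(25) → A(0)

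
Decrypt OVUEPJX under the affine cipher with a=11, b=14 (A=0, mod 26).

The inverse of 11 mod 26 is 19, since 11·19=209≡1. Apply D(y)=19·(y−14) mod 26:
O(14): 19·(14−14)=0 → A
V(21): 19·(21−14)=133≡3 → D
U(20): 19·(20−14)=114≡10 → K
E(4): 19·(4−14)=-190≡18 → S
P(15): 19·(15−14)=19 → T
J(9): 19·(9−14)=-95≡9 → J
X(23): 19·(23−14)=171≡15 → P

ADKSTJP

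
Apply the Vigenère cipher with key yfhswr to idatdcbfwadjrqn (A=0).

gihlztzkdszapvu

Repeat the key across the message: yfhswryfhswryfh
i(8)+y(24): 32≡6 → g
d(3)+f(5): 8 → i
a(0)+h(7): 7 → h
t(19)+s(18): 37≡11 → l
d(3)+w(22): 25 → z
c(2)+r(17): 19 → t
b(1)+y(24): 25 → z
f(5)+f(5): 10 → k
w(22)+h(7): 29≡3 → d
a(0)+s(18): 18 → s
d(3)+w(22): 25 → z
j(9)+r(17): 26≡0 → a
r(17)+y(24): 41≡15 → p
q(16)+f(5): 21 → v
n(13)+h(7): 20 → u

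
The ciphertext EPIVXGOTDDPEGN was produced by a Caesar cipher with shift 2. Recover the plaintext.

E(4): 4−2=2 → C
P(15): 15−2=13 → N
I(8): 8−2=6 → G
V(21): 21−2=19 → T
X(23): 23−2=21 → V
G(6): 6−2=4 → E
O(14): 14−2=12 → M
T(19): 19−2=17 → R
D(3): 3−2=1 → B
D(3): 3−2=1 → B
P(15): 15−2=13 → N
E(4): 4−2=2 → C
G(6): 6−2=4 → E
N(13): 13−2=11 → L

CNGTVEMRBBNCEL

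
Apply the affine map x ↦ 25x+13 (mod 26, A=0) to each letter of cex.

c(2): 25·2+13=63≡11 → l
e(4): 25·4+13=113≡9 → j
x(23): 25·23+13=588≡16 → q

ljq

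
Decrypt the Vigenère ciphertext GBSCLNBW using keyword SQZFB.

Repeat the key across the ciphertext: SQZFBSQZ
G(6)−S(18): -12≡14 → O
B(1)−Q(16): -15≡11 → L
S(18)−Z(25): -7≡19 → T
C(2)−F(5): -3≡23 → X
L(11)−B(1): 10 → K
N(13)−S(18): -5≡21 → V
B(1)−Q(16): -15≡11 → L
W(22)−Z(25): -3≡23 → X

OLTXKVLX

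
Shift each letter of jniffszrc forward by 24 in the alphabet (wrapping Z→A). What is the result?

hlgddqxpa

j(9): 9+24=33≡7 → h
n(13): 13+24=37≡11 → l
i(8): 8+24=32≡6 → g
f(5): 5+24=29≡3 → d
f(5): 5+24=29≡3 → d
s(18): 18+24=42≡16 → q
z(25): 25+24=49≡23 → x
r(17): 17+24=41≡15 → p
c(2): 2+24=26≡0 → a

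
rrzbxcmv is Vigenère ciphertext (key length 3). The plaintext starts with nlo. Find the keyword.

egl

Subtract each crib letter from the matching ciphertext letter (mod 26):
r(17)−n(13)=4 → e
r(17)−l(11)=6 → g
z(25)−o(14)=11 → l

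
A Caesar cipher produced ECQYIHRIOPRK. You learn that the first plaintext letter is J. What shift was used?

21

From the crib: E(4)−J(9)=-5≡21, so the shift is 21.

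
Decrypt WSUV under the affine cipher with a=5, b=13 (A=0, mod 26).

The inverse of 5 mod 26 is 21, since 5·21=105≡1. Apply D(y)=21·(y−13) mod 26:
W(22): 21·(22−13)=189≡7 → H
S(18): 21·(18−13)=105≡1 → B
U(20): 21·(20−13)=147≡17 → R
V(21): 21·(21−13)=168≡12 → M

HBRM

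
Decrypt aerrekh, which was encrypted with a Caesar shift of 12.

a(0): 0−12=-12≡14 → o
e(4): 4−12=-8≡18 → s
r(17): 17−12=5 → f
r(17): 17−12=5 → f
e(4): 4−12=-8≡18 → s
k(10): 10−12=-2≡24 → y
h(7): 7−12=-5≡21 → v

osffsyv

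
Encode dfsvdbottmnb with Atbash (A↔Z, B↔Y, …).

wuhewylggnmy

d(3) → w(22)
f(5) → u(20)
s(18) → h(7)
v(21) → e(4)
d(3) → w(22)
b(1) → y(24)
o(14) → l(11)
t(19) → g(6)
t(19) → g(6)
m(12) → n(13)
n(13) → m(12)
b(1) → y(24)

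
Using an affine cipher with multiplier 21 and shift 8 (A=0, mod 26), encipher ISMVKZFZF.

UWAHKNJNJ

I(8): 21·8+8=176≡20 → U
S(18): 21·18+8=386≡22 → W
M(12): 21·12+8=260≡0 → A
V(21): 21·21+8=449≡7 → H
K(10): 21·10+8=218≡10 → K
Z(25): 21·25+8=533≡13 → N
F(5): 21·5+8=113≡9 → J
Z(25): 21·25+8=533≡13 → N
F(5): 21·5+8=113≡9 → J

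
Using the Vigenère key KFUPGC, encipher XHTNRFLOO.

HMNCXHVTI

Repeat the key across the message: KFUPGCKFU
X(23)+K(10): 33≡7 → H
H(7)+F(5): 12 → M
T(19)+U(20): 39≡13 → N
N(13)+P(15): 28≡2 → C
R(17)+G(6): 23 → X
F(5)+C(2): 7 → H
L(11)+K(10): 21 → V
O(14)+F(5): 19 → T
O(14)+U(20): 34≡8 → I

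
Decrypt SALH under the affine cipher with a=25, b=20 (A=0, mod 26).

CUJN

The inverse of 25 mod 26 is 25, since 25·25=625≡1. Apply D(y)=25·(y−20) mod 26:
S(18): 25·(18−20)=-50≡2 → C
A(0): 25·(0−20)=-500≡20 → U
L(11): 25·(11−20)=-225≡9 → J
H(7): 25·(7−20)=-325≡13 → N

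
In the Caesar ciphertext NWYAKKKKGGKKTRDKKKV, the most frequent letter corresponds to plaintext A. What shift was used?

10

The most frequent ciphertext letter is K (appears 9 times).
K is position 10; A is position 0.
Shift = 10.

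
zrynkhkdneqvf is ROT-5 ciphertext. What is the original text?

umtifcfyizlqa

z(25): 25−5=20 → u
r(17): 17−5=12 → m
y(24): 24−5=19 → t
n(13): 13−5=8 → i
k(10): 10−5=5 → f
h(7): 7−5=2 → c
k(10): 10−5=5 → f
d(3): 3−5=-2≡24 → y
n(13): 13−5=8 → i
e(4): 4−5=-1≡25 → z
q(16): 16−5=11 → l
v(21): 21−5=16 → q
f(5): 5−5=0 → a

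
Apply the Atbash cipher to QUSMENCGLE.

JFHNVMXTOV

Q(16) → J(9)
U(20) → F(5)
S(18) → H(7)
M(12) → N(13)
E(4) → V(21)
N(13) → M(12)
C(2) → X(23)
G(6) → T(19)
L(11) → O(14)
E(4) → V(21)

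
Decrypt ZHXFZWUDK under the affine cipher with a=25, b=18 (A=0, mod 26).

TLVNTWYPI

The inverse of 25 mod 26 is 25, since 25·25=625≡1. Apply D(y)=25·(y−18) mod 26:
Z(25): 25·(25−18)=175≡19 → T
H(7): 25·(7−18)=-275≡11 → L
X(23): 25·(23−18)=125≡21 → V
F(5): 25·(5−18)=-325≡13 → N
Z(25): 25·(25−18)=175≡19 → T
W(22): 25·(22−18)=100≡22 → W
U(20): 25·(20−18)=50≡24 → Y
D(3): 25·(3−18)=-375≡15 → P
K(10): 25·(10−18)=-200≡8 → I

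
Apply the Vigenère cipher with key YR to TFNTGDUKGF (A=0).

Repeat the key across the message: YRYRYRYRYR
T(19)+Y(24): 43≡17 → R
F(5)+R(17): 22 → W
N(13)+Y(24): 37≡11 → L
T(19)+R(17): 36≡10 → K
G(6)+Y(24): 30≡4 → E
D(3)+R(17): 20 → U
U(20)+Y(24): 44≡18 → S
K(10)+R(17): 27≡1 → B
G(6)+Y(24): 30≡4 → E
F(5)+R(17): 22 → W

RWLKEUSBEW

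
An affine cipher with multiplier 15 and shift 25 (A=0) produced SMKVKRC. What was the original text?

DNZYZWV

The inverse of 15 mod 26 is 7, since 15·7=105≡1. Apply D(y)=7·(y−25) mod 26:
S(18): 7·(18−25)=-49≡3 → D
M(12): 7·(12−25)=-91≡13 → N
K(10): 7·(10−25)=-105≡25 → Z
V(21): 7·(21−25)=-28≡24 → Y
K(10): 7·(10−25)=-105≡25 → Z
R(17): 7·(17−25)=-56≡22 → W
C(2): 7·(2−25)=-161≡21 → V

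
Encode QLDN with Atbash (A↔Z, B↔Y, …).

JOWM

Q(16) → J(9)
L(11) → O(14)
D(3) → W(22)
N(13) → M(12)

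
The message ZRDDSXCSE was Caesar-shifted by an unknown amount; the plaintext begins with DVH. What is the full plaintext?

From the crib: Z(25)−D(3)=22, so the shift is 22.
Subtract 22 from each ciphertext letter:
Z(25): 25−22=3 → D
R(17): 17−22=-5≡21 → V
D(3): 3−22=-19≡7 → H
D(3): 3−22=-19≡7 → H
S(18): 18−22=-4≡22 → W
X(23): 23−22=1 → B
C(2): 2−22=-20≡6 → G
S(18): 18−22=-4≡22 → W
E(4): 4−22=-18≡8 → I

DVHHWBGWI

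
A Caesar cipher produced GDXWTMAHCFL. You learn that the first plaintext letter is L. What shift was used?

From the crib: G(6)−L(11)=-5≡21, so the shift is 21.

21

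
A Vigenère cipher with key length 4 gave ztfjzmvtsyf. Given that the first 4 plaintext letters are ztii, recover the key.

aaxb

Subtract each crib letter from the matching ciphertext letter (mod 26):
z(25)−z(25)=0 → a
t(19)−t(19)=0 → a
f(5)−i(8)=-3≡23 → x
j(9)−i(8)=1 → b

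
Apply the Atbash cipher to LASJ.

OZHQ

L(11) → O(14)
A(0) → Z(25)
S(18) → H(7)
J(9) → Q(16)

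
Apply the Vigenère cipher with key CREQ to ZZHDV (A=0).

BQLTX

Repeat the key across the message: CREQC
Z(25)+C(2): 27≡1 → B
Z(25)+R(17): 42≡16 → Q
H(7)+E(4): 11 → L
D(3)+Q(16): 19 → T
V(21)+C(2): 23 → X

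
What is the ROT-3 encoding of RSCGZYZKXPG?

R(17): 17+3=20 → U
S(18): 18+3=21 → V
C(2): 2+3=5 → F
G(6): 6+3=9 → J
Z(25): 25+3=28≡2 → C
Y(24): 24+3=27≡1 → B
Z(25): 25+3=28≡2 → C
K(10): 10+3=13 → N
X(23): 23+3=26≡0 → A
P(15): 15+3=18 → S
G(6): 6+3=9 → J

UVFJCBCNASJ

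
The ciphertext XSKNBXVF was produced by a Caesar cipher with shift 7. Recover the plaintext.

X(23): 23−7=16 → Q
S(18): 18−7=11 → L
K(10): 10−7=3 → D
N(13): 13−7=6 → G
B(1): 1−7=-6≡20 → U
X(23): 23−7=16 → Q
V(21): 21−7=14 → O
F(5): 5−7=-2≡24 → Y

QLDGUQOY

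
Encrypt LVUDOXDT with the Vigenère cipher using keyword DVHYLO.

OQBBZLGO

Repeat the key across the message: DVHYLODV
L(11)+D(3): 14 → O
V(21)+V(21): 42≡16 → Q
U(20)+H(7): 27≡1 → B
D(3)+Y(24): 27≡1 → B
O(14)+L(11): 25 → Z
X(23)+O(14): 37≡11 → L
D(3)+D(3): 6 → G
T(19)+V(21): 40≡14 → O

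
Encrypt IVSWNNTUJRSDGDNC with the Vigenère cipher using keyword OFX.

Repeat the key across the message: OFXOFXOFXOFXOFXO
I(8)+O(14): 22 → W
V(21)+F(5): 26≡0 → A
S(18)+X(23): 41≡15 → P
W(22)+O(14): 36≡10 → K
N(13)+F(5): 18 → S
N(13)+X(23): 36≡10 → K
T(19)+O(14): 33≡7 → H
U(20)+F(5): 25 → Z
J(9)+X(23): 32≡6 → G
R(17)+O(14): 31≡5 → F
S(18)+F(5): 23 → X
D(3)+X(23): 26≡0 → A
G(6)+O(14): 20 → U
D(3)+F(5): 8 → I
N(13)+X(23): 36≡10 → K
C(2)+O(14): 16 → Q

WAPKSKHZGFXAUIKQ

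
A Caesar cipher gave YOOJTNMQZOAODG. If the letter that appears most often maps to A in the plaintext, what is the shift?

The most frequent ciphertext letter is O (appears 4 times).
O is position 14; A is position 0.
Shift = 14.

14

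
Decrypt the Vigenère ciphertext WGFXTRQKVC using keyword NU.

Repeat the key across the ciphertext: NUNUNUNUNU
W(22)−N(13): 9 → J
G(6)−U(20): -14≡12 → M
F(5)−N(13): -8≡18 → S
X(23)−U(20): 3 → D
T(19)−N(13): 6 → G
R(17)−U(20): -3≡23 → X
Q(16)−N(13): 3 → D
K(10)−U(20): -10≡16 → Q
V(21)−N(13): 8 → I
C(2)−U(20): -18≡8 → I

JMSDGXDQII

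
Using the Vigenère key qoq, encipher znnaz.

Repeat the key across the message: qoqqo
z(25)+q(16): 41≡15 → p
n(13)+o(14): 27≡1 → b
n(13)+q(16): 29≡3 → d
a(0)+q(16): 16 → q
z(25)+o(14): 39≡13 → n

pbdqn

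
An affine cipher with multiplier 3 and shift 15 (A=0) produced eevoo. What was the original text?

The inverse of 3 mod 26 is 9, since 3·9=27≡1. Apply D(y)=9·(y−15) mod 26:
e(4): 9·(4−15)=-99≡5 → f
e(4): 9·(4−15)=-99≡5 → f
v(21): 9·(21−15)=54≡2 → c
o(14): 9·(14−15)=-9≡17 → r
o(14): 9·(14−15)=-9≡17 → r

ffcrr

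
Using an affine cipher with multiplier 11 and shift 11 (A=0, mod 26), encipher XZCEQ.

EAHDF

X(23): 11·23+11=264≡4 → E
Z(25): 11·25+11=286≡0 → A
C(2): 11·2+11=33≡7 → H
E(4): 11·4+11=55≡3 → D
Q(16): 11·16+11=187≡5 → F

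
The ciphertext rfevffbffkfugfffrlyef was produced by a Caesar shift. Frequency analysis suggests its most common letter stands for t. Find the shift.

The most frequent ciphertext letter is f (appears 10 times).
f is position 5; t is position 19.
Shift = -14≡12.

12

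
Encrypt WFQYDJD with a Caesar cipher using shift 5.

W(22): 22+5=27≡1 → B
F(5): 5+5=10 → K
Q(16): 16+5=21 → V
Y(24): 24+5=29≡3 → D
D(3): 3+5=8 → I
J(9): 9+5=14 → O
D(3): 3+5=8 → I

BKVDIOI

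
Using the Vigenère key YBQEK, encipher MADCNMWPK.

KBTGXKXFO

Repeat the key across the message: YBQEKYBQE
M(12)+Y(24): 36≡10 → K
A(0)+B(1): 1 → B
D(3)+Q(16): 19 → T
C(2)+E(4): 6 → G
N(13)+K(10): 23 → X
M(12)+Y(24): 36≡10 → K
W(22)+B(1): 23 → X
P(15)+Q(16): 31≡5 → F
K(10)+E(4): 14 → O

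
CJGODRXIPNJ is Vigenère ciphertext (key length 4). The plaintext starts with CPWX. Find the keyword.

AUKR

Subtract each crib letter from the matching ciphertext letter (mod 26):
C(2)−C(2)=0 → A
J(9)−P(15)=-6≡20 → U
G(6)−W(22)=-16≡10 → K
O(14)−X(23)=-9≡17 → R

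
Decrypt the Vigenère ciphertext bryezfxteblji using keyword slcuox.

jgwklifichxmq

Repeat the key across the ciphertext: slcuoxslcuoxs
b(1)−s(18): -17≡9 → j
r(17)−l(11): 6 → g
y(24)−c(2): 22 → w
e(4)−u(20): -16≡10 → k
z(25)−o(14): 11 → l
f(5)−x(23): -18≡8 → i
x(23)−s(18): 5 → f
t(19)−l(11): 8 → i
e(4)−c(2): 2 → c
b(1)−u(20): -19≡7 → h
l(11)−o(14): -3≡23 → x
j(9)−x(23): -14≡12 → m
i(8)−s(18): -10≡16 → q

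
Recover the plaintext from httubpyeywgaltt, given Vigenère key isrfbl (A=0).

zbcpaeqmhrfpdbc

Repeat the key across the ciphertext: isrfblisrfblisr
h(7)−i(8): -1≡25 → z
t(19)−s(18): 1 → b
t(19)−r(17): 2 → c
u(20)−f(5): 15 → p
b(1)−b(1): 0 → a
p(15)−l(11): 4 → e
y(24)−i(8): 16 → q
e(4)−s(18): -14≡12 → m
y(24)−r(17): 7 → h
w(22)−f(5): 17 → r
g(6)−b(1): 5 → f
a(0)−l(11): -11≡15 → p
l(11)−i(8): 3 → d
t(19)−s(18): 1 → b
t(19)−r(17): 2 → c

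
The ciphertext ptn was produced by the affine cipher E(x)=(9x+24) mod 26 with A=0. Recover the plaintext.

The inverse of 9 mod 26 is 3, since 9·3=27≡1. Apply D(y)=3·(y−24) mod 26:
p(15): 3·(15−24)=-27≡25 → z
t(19): 3·(19−24)=-15≡11 → l
n(13): 3·(13−24)=-33≡19 → t

zlt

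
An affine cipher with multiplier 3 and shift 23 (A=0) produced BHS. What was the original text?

The inverse of 3 mod 26 is 9, since 3·9=27≡1. Apply D(y)=9·(y−23) mod 26:
B(1): 9·(1−23)=-198≡10 → K
H(7): 9·(7−23)=-144≡12 → M
S(18): 9·(18−23)=-45≡7 → H

KMH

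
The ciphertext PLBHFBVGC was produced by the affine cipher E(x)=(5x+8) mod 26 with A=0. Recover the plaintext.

RLJFPJNKE

The inverse of 5 mod 26 is 21, since 5·21=105≡1. Apply D(y)=21·(y−8) mod 26:
P(15): 21·(15−8)=147≡17 → R
L(11): 21·(11−8)=63≡11 → L
B(1): 21·(1−8)=-147≡9 → J
H(7): 21·(7−8)=-21≡5 → F
F(5): 21·(5−8)=-63≡15 → P
B(1): 21·(1−8)=-147≡9 → J
V(21): 21·(21−8)=273≡13 → N
G(6): 21·(6−8)=-42≡10 → K
C(2): 21·(2−8)=-126≡4 → E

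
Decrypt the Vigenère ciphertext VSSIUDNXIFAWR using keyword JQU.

MCYZEJEHOWKCI

Repeat the key across the ciphertext: JQUJQUJQUJQUJ
V(21)−J(9): 12 → M
S(18)−Q(16): 2 → C
S(18)−U(20): -2≡24 → Y
I(8)−J(9): -1≡25 → Z
U(20)−Q(16): 4 → E
D(3)−U(20): -17≡9 → J
N(13)−J(9): 4 → E
X(23)−Q(16): 7 → H
I(8)−U(20): -12≡14 → O
F(5)−J(9): -4≡22 → W
A(0)−Q(16): -16≡10 → K
W(22)−U(20): 2 → C
R(17)−J(9): 8 → I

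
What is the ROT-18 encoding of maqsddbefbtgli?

esikvvtwxtlyda

m(12): 12+18=30≡4 → e
a(0): 0+18=18 → s
q(16): 16+18=34≡8 → i
s(18): 18+18=36≡10 → k
d(3): 3+18=21 → v
d(3): 3+18=21 → v
b(1): 1+18=19 → t
e(4): 4+18=22 → w
f(5): 5+18=23 → x
b(1): 1+18=19 → t
t(19): 19+18=37≡11 → l
g(6): 6+18=24 → y
l(11): 11+18=29≡3 → d
i(8): 8+18=26≡0 → a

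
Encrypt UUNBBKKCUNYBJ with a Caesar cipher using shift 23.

RRKYYHHZRKVYG

U(20): 20+23=43≡17 → R
U(20): 20+23=43≡17 → R
N(13): 13+23=36≡10 → K
B(1): 1+23=24 → Y
B(1): 1+23=24 → Y
K(10): 10+23=33≡7 → H
K(10): 10+23=33≡7 → H
C(2): 2+23=25 → Z
U(20): 20+23=43≡17 → R
N(13): 13+23=36≡10 → K
Y(24): 24+23=47≡21 → V
B(1): 1+23=24 → Y
J(9): 9+23=32≡6 → G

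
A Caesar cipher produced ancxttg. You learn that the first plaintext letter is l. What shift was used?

15

From the crib: a(0)−l(11)=-11≡15, so the shift is 15.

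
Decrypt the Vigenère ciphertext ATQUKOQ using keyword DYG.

Repeat the key across the ciphertext: DYGDYGD
A(0)−D(3): -3≡23 → X
T(19)−Y(24): -5≡21 → V
Q(16)−G(6): 10 → K
U(20)−D(3): 17 → R
K(10)−Y(24): -14≡12 → M
O(14)−G(6): 8 → I
Q(16)−D(3): 13 → N

XVKRMIN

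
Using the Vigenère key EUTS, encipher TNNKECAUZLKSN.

Repeat the key across the message: EUTSEUTSEUTSE
T(19)+E(4): 23 → X
N(13)+U(20): 33≡7 → H
N(13)+T(19): 32≡6 → G
K(10)+S(18): 28≡2 → C
E(4)+E(4): 8 → I
C(2)+U(20): 22 → W
A(0)+T(19): 19 → T
U(20)+S(18): 38≡12 → M
Z(25)+E(4): 29≡3 → D
L(11)+U(20): 31≡5 → F
K(10)+T(19): 29≡3 → D
S(18)+S(18): 36≡10 → K
N(13)+E(4): 17 → R

XHGCIWTMDFDKR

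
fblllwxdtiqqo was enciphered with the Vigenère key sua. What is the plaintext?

nhltrwfjtqwqw

Repeat the key across the ciphertext: suasuasuasuas
f(5)−s(18): -13≡13 → n
b(1)−u(20): -19≡7 → h
l(11)−a(0): 11 → l
l(11)−s(18): -7≡19 → t
l(11)−u(20): -9≡17 → r
w(22)−a(0): 22 → w
x(23)−s(18): 5 → f
d(3)−u(20): -17≡9 → j
t(19)−a(0): 19 → t
i(8)−s(18): -10≡16 → q
q(16)−u(20): -4≡22 → w
q(16)−a(0): 16 → q
o(14)−s(18): -4≡22 → w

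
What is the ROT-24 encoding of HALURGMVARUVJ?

H(7): 7+24=31≡5 → F
A(0): 0+24=24 → Y
L(11): 11+24=35≡9 → J
U(20): 20+24=44≡18 → S
R(17): 17+24=41≡15 → P
G(6): 6+24=30≡4 → E
M(12): 12+24=36≡10 → K
V(21): 21+24=45≡19 → T
A(0): 0+24=24 → Y
R(17): 17+24=41≡15 → P
U(20): 20+24=44≡18 → S
V(21): 21+24=45≡19 → T
J(9): 9+24=33≡7 → H

FYJSPEKTYPSTH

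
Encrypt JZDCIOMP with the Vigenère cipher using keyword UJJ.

Repeat the key across the message: UJJUJJUJ
J(9)+U(20): 29≡3 → D
Z(25)+J(9): 34≡8 → I
D(3)+J(9): 12 → M
C(2)+U(20): 22 → W
I(8)+J(9): 17 → R
O(14)+J(9): 23 → X
M(12)+U(20): 32≡6 → G
P(15)+J(9): 24 → Y

DIMWRXGY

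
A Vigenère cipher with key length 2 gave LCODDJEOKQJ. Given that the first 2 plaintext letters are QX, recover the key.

Subtract each crib letter from the matching ciphertext letter (mod 26):
L(11)−Q(16)=-5≡21 → V
C(2)−X(23)=-21≡5 → F

VF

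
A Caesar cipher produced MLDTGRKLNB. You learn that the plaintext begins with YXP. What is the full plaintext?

From the crib: M(12)−Y(24)=-12≡14, so the shift is 14.
Subtract 14 from each ciphertext letter:
M(12): 12−14=-2≡24 → Y
L(11): 11−14=-3≡23 → X
D(3): 3−14=-11≡15 → P
T(19): 19−14=5 → F
G(6): 6−14=-8≡18 → S
R(17): 17−14=3 → D
K(10): 10−14=-4≡22 → W
L(11): 11−14=-3≡23 → X
N(13): 13−14=-1≡25 → Z
B(1): 1−14=-13≡13 → N

YXPFSDWXZN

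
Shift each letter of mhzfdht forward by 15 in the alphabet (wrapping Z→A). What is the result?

m(12): 12+15=27≡1 → b
h(7): 7+15=22 → w
z(25): 25+15=40≡14 → o
f(5): 5+15=20 → u
d(3): 3+15=18 → s
h(7): 7+15=22 → w
t(19): 19+15=34≡8 → i

bwouswi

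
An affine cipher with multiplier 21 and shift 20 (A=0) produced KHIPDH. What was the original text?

CNSBTN

The inverse of 21 mod 26 is 5, since 21·5=105≡1. Apply D(y)=5·(y−20) mod 26:
K(10): 5·(10−20)=-50≡2 → C
H(7): 5·(7−20)=-65≡13 → N
I(8): 5·(8−20)=-60≡18 → S
P(15): 5·(15−20)=-25≡1 → B
D(3): 5·(3−20)=-85≡19 → T
H(7): 5·(7−20)=-65≡13 → N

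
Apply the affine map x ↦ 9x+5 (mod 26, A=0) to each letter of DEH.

GPQ

D(3): 9·3+5=32≡6 → G
E(4): 9·4+5=41≡15 → P
H(7): 9·7+5=68≡16 → Q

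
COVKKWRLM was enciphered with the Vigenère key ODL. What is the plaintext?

OLKWHLDIB

Repeat the key across the ciphertext: ODLODLODL
C(2)−O(14): -12≡14 → O
O(14)−D(3): 11 → L
V(21)−L(11): 10 → K
K(10)−O(14): -4≡22 → W
K(10)−D(3): 7 → H
W(22)−L(11): 11 → L
R(17)−O(14): 3 → D
L(11)−D(3): 8 → I
M(12)−L(11): 1 → B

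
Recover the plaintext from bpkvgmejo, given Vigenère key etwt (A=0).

xwocctiqk

Repeat the key across the ciphertext: etwtetwte
b(1)−e(4): -3≡23 → x
p(15)−t(19): -4≡22 → w
k(10)−w(22): -12≡14 → o
v(21)−t(19): 2 → c
g(6)−e(4): 2 → c
m(12)−t(19): -7≡19 → t
e(4)−w(22): -18≡8 → i
j(9)−t(19): -10≡16 → q
o(14)−e(4): 10 → k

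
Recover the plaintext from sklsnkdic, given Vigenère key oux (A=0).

Repeat the key across the ciphertext: ouxouxoux
s(18)−o(14): 4 → e
k(10)−u(20): -10≡16 → q
l(11)−x(23): -12≡14 → o
s(18)−o(14): 4 → e
n(13)−u(20): -7≡19 → t
k(10)−x(23): -13≡13 → n
d(3)−o(14): -11≡15 → p
i(8)−u(20): -12≡14 → o
c(2)−x(23): -21≡5 → f

eqoetnpof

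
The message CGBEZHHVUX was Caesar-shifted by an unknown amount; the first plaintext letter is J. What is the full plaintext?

JNILGOOCBE

From the crib: C(2)−J(9)=-7≡19, so the shift is 19.
Subtract 19 from each ciphertext letter:
C(2): 2−19=-17≡9 → J
G(6): 6−19=-13≡13 → N
B(1): 1−19=-18≡8 → I
E(4): 4−19=-15≡11 → L
Z(25): 25−19=6 → G
H(7): 7−19=-12≡14 → O
H(7): 7−19=-12≡14 → O
V(21): 21−19=2 → C
U(20): 20−19=1 → B
X(23): 23−19=4 → E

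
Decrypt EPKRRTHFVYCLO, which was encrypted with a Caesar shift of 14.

E(4): 4−14=-10≡16 → Q
P(15): 15−14=1 → B
K(10): 10−14=-4≡22 → W
R(17): 17−14=3 → D
R(17): 17−14=3 → D
T(19): 19−14=5 → F
H(7): 7−14=-7≡19 → T
F(5): 5−14=-9≡17 → R
V(21): 21−14=7 → H
Y(24): 24−14=10 → K
C(2): 2−14=-12≡14 → O
L(11): 11−14=-3≡23 → X
O(14): 14−14=0 → A

QBWDDFTRHKOXA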